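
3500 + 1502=5002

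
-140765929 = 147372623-288138552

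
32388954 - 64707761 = -32318807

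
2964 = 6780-3816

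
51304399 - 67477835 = -16173436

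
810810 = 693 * 1170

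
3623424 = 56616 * 64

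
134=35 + 99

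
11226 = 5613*2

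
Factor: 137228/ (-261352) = -1*2^ (-1)*13^1*29^1*359^ (-1) = -377/718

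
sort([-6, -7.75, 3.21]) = [-7.75, -6, 3.21]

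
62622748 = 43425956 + 19196792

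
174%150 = 24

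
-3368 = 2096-5464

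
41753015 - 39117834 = 2635181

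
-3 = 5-8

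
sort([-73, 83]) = [-73, 83]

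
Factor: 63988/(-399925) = -1*2^2*5^(-2) = -4/25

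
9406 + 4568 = 13974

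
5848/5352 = 731/669 ≈ 1.09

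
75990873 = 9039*8407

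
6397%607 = 327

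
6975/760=9 + 27/152 ≈ 9.18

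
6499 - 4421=2078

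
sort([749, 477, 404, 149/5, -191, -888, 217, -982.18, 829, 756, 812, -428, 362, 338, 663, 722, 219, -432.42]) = [-982.18, -888, -432.42, -428, -191, 149/5, 217, 219, 338, 362, 404, 477, 663, 722, 749, 756, 812, 829]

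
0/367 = 0 = 0.00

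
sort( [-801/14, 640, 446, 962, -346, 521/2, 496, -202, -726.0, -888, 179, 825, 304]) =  [-888, -726.0, -346, -202, -801/14, 179, 521/2, 304, 446, 496, 640, 825, 962]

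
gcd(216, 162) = 54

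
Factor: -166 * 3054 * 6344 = -1 * 2^5 * 3^1 * 13^1 * 61^1 * 83^1 * 509^1 = -3216179616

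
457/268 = 1+189/268 ≈ 1.71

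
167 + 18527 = 18694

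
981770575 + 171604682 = 1153375257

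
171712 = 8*21464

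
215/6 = 35 + 5/6 ≈ 35.83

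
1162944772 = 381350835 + 781593937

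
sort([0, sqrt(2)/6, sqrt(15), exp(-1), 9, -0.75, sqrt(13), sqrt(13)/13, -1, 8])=[-1, -0.75, 0, sqrt(2)/6, sqrt(13)/13, exp(-1), sqrt(13), sqrt(15), 8, 9]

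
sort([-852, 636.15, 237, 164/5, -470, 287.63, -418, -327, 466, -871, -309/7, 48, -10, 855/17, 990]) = [-871, -852, -470, -418, -327, -309/7, -10, 164/5, 48, 855/17, 237, 287.63, 466, 636.15, 990]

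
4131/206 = 20 + 11/206 ≈ 20.05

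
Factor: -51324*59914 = -1*2^3*3^1*7^1*13^1*29^1*47^1*1033^1 = -3075026136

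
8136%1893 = 564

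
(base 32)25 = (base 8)105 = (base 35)1y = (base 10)69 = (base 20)39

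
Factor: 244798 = 2^1 * 122399^1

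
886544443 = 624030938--262513505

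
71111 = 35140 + 35971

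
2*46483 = 92966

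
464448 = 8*58056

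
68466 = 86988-18522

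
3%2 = 1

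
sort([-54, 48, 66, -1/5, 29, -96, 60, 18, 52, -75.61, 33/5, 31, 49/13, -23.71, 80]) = [-96, -75.61, -54, -23.71, -1/5, 49/13, 33/5, 18, 29, 31, 48, 52, 60, 66, 80]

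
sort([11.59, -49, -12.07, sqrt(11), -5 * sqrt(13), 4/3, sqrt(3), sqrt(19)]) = [-49, -5 * sqrt(13), -12.07, 4/3, sqrt(3), sqrt(11), sqrt(19), 11.59]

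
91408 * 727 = 66453616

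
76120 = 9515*8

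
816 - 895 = -79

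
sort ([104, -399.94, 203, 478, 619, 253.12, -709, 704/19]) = [-709, -399.94, 704/19, 104, 203, 253.12, 478, 619]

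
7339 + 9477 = 16816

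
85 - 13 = 72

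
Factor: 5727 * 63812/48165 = 2^2 * 5^(-1) * 7^1 * 13^(-2) * 19^(-1) * 23^1 * 43^1 * 53^1 * 83^1 = 121817108/16055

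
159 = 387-228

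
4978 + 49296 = 54274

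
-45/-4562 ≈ 0.00986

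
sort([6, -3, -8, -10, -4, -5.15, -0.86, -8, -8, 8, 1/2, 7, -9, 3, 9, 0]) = [-10, -9, -8, -8, -8, -5.15, -4, -3, -0.86, 0, 1/2, 3, 6, 7, 8, 9]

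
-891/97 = -9 - 18/97 ≈ -9.19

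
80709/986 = 81 + 843/986 ≈ 81.85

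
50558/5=10111 + 3/5=10111.60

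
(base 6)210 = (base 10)78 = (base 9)86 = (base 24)36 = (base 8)116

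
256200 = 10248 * 25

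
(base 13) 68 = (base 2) 1010110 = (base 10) 86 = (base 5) 321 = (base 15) 5b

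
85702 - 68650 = 17052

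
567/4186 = 81/598 ≈ 0.135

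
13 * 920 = 11960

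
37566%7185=1641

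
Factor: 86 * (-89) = -1 * 2^1 * 43^1 * 89^1 = -7654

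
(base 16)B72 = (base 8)5562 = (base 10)2930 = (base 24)522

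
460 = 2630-2170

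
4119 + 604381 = 608500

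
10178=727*14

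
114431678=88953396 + 25478282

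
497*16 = 7952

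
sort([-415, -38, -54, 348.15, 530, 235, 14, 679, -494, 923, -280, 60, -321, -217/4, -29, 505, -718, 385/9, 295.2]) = [-718, -494, -415, -321, -280, -217/4, -54, -38, -29, 14, 385/9, 60, 235, 295.2, 348.15, 505, 530, 679, 923]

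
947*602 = 570094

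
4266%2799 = 1467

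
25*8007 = 200175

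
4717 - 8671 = -3954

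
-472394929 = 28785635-501180564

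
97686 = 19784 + 77902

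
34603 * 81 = 2802843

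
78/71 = 1 + 7/71 ≈ 1.10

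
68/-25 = -2 - 18/25 = -2.72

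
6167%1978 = 233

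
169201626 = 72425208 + 96776418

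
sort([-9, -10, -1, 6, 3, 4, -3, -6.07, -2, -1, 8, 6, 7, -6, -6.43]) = [-10, -9, -6.43, -6.07, -6, -3, -2, -1, -1, 3, 4, 6, 6, 7, 8]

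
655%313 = 29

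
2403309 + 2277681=4680990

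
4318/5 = 863+3/5 = 863.60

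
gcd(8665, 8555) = 5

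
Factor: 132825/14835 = 5^1*7^1*11^1*43^(-1) = 385/43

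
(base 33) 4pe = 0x144b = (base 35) 48f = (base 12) 300b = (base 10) 5195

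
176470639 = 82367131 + 94103508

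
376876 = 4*94219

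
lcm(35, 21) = 105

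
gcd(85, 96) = 1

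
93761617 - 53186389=40575228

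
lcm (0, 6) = 0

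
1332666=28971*46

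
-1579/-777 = 2 + 25/777 ≈ 2.03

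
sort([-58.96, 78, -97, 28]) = [-97, -58.96, 28, 78]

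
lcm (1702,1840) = 68080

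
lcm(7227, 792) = 57816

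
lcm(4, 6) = 12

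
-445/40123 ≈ -0.0111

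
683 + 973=1656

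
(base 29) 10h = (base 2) 1101011010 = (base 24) 1bi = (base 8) 1532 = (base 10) 858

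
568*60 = 34080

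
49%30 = 19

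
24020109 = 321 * 74829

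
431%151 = 129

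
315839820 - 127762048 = 188077772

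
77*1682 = 129514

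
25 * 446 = 11150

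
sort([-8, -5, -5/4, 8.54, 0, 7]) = [-8, -5, -5/4, 0, 7, 8.54]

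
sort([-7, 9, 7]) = [-7, 7, 9]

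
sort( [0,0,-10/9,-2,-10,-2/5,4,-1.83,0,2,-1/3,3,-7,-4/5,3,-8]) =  [-10,-8,-7,-2,-1.83,-10/9,-4/5,-2/5,-1/3,0,0,0,2,3,3,4]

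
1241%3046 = 1241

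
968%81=77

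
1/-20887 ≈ -0.0000479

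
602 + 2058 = 2660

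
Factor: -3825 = -1 * 3^2 * 5^2 * 17^1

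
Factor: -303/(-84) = 2^(-2)*7^(-1)*101^1 = 101/28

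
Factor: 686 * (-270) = -1 * 2^2 * 3^3 * 5^1 * 7^3 = -185220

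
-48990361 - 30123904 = -79114265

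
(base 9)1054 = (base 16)30a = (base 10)778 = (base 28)rm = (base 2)1100001010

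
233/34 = 6 + 29/34 ≈ 6.85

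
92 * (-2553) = -234876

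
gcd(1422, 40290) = 474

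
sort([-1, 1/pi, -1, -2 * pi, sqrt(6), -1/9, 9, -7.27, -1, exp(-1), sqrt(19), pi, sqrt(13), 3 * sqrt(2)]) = [-7.27, -2 * pi, -1, -1, -1, -1/9, 1/pi, exp(-1), sqrt(6), pi, sqrt(13), 3 * sqrt(2), sqrt(19), 9]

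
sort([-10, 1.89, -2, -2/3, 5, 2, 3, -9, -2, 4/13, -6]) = [-10, -9, -6, -2, -2, -2/3, 4/13, 1.89, 2, 3, 5]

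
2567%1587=980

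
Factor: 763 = 7^1 * 109^1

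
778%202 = 172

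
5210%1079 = 894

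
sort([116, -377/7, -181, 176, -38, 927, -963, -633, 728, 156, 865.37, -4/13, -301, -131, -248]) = [-963, -633, -301, -248, -181, -131, -377/7, -38, -4/13, 116, 156, 176, 728, 865.37, 927]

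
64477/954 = 67 + 559/954 ≈ 67.59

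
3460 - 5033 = -1573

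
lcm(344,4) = 344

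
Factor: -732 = -1*2^2*3^1*61^1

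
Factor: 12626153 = 73^1*257^1*673^1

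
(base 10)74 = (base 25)2o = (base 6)202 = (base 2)1001010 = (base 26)2m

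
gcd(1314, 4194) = 18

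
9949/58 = 171 + 31/58 ≈ 171.53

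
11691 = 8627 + 3064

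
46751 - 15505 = 31246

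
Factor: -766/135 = -1*2^1*3^(-3)*5^(-1)*383^1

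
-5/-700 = 1/140 ≈ 0.00714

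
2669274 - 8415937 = -5746663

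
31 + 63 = 94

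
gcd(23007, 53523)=3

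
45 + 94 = 139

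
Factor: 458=2^1*229^1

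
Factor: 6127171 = 53^1*193^1*599^1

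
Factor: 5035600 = 2^4 * 5^2 * 12589^1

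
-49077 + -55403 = -104480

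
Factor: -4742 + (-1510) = -1 * 2^2 * 3^1 * 521^1 = -6252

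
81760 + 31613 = 113373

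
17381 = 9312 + 8069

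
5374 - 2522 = 2852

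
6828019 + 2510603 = 9338622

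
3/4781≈0.000627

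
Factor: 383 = 383^1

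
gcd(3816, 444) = 12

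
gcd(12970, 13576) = 2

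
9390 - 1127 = 8263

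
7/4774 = 1/682 ≈ 0.00147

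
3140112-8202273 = -5062161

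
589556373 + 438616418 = 1028172791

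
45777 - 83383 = -37606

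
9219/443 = 20 + 359/443 ≈ 20.81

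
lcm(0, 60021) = 0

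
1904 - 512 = 1392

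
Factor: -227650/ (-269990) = 5^1 * 7^ (-2) * 19^ (-1) * 157^1 = 785/931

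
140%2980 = 140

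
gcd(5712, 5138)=14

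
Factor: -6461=-1*7^1*13^1*71^1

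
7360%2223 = 691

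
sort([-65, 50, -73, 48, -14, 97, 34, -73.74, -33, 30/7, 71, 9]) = [-73.74, -73, -65, -33, -14, 30/7, 9, 34, 48, 50, 71, 97]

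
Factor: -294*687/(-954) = 7^2*53^(-1)*229^1 = 11221/53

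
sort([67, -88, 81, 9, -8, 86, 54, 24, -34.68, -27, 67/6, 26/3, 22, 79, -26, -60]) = [-88, -60, -34.68, -27, -26, -8, 26/3, 9, 67/6, 22, 24, 54, 67, 79, 81, 86]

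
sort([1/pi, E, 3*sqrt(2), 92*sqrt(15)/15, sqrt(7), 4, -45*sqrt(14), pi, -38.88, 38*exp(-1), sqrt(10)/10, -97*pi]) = [-97*pi, -45*sqrt(14), -38.88, sqrt(10)/10, 1/pi, sqrt(7), E, pi, 4, 3*sqrt(2), 38*exp(-1), 92*sqrt(15)/15]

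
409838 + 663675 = 1073513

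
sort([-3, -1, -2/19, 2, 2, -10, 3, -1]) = [-10, -3, -1, -1, -2/19, 2, 2, 3]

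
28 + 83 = 111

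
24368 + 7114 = 31482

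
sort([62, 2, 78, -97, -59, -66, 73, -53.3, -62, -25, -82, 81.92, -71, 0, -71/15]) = [-97, -82, -71, -66, -62, -59, -53.3, -25, -71/15, 0, 2, 62, 73, 78, 81.92]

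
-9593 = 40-9633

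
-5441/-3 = 1813 + 2/3 ≈ 1813.67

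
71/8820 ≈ 0.00805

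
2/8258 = 1/4129 ≈ 0.000242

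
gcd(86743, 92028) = 1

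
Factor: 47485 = 5^1 * 9497^1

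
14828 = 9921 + 4907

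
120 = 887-767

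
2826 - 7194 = -4368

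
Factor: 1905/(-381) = -1*5^1 = -5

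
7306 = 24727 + -17421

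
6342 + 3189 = 9531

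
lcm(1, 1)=1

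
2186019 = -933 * (-2343)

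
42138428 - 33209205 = 8929223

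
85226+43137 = 128363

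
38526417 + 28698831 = 67225248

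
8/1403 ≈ 0.00570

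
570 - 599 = -29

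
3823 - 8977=-5154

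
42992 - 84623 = -41631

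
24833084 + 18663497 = 43496581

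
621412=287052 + 334360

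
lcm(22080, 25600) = 1766400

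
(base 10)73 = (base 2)1001001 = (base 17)45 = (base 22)37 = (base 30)2d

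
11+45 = 56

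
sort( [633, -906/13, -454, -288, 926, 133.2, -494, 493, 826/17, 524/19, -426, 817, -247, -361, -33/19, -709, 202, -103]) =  [-709, -494, -454, -426, -361, -288, -247, -103, -906/13, -33/19, 524/19, 826/17, 133.2, 202, 493, 633, 817, 926]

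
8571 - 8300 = 271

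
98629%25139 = 23212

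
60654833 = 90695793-30040960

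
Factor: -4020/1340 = -1*3^1 = -3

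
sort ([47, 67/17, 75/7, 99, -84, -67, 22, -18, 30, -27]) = [-84, -67, -27, -18, 67/17, 75/7, 22, 30, 47, 99]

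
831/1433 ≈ 0.580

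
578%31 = 20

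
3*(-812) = -2436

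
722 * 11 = 7942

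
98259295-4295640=93963655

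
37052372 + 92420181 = 129472553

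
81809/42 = 1947 + 5/6 ≈ 1947.83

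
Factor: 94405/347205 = 3^(-1) * 239^1 * 293^(-1) = 239/879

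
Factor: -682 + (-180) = -1 * 2^1 * 431^1 = -862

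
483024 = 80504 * 6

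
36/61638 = 6/10273 ≈ 0.000584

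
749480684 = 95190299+654290385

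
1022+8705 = 9727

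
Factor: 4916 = 2^2 * 1229^1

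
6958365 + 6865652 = 13824017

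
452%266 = 186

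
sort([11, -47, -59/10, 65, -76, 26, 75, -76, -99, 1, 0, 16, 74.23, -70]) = [-99, -76, -76, -70, -47, -59/10, 0, 1, 11, 16, 26, 65, 74.23, 75]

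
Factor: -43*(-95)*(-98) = -1*2^1*5^1*7^2*19^1*43^1 = -400330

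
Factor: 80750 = 2^1 * 5^3 * 17^1 * 19^1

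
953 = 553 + 400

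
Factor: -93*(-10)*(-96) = -1*2^6*3^2*5^1*31^1 = -89280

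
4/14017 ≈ 0.000285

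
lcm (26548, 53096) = 53096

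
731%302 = 127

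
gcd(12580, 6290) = 6290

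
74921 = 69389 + 5532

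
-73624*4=-294496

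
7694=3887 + 3807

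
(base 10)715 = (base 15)32a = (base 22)1ab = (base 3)222111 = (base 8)1313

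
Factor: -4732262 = -1 * 2^1 * 2366131^1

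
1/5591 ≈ 0.000179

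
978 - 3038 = -2060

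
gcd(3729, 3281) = 1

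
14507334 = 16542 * 877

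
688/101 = 6+82/101 ≈ 6.81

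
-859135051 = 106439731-965574782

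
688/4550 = 344/2275 ≈ 0.151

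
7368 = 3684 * 2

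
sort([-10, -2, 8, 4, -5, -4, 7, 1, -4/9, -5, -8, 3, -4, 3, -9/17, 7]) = [-10, -8, -5, -5, -4, -4, -2, -9/17, -4/9, 1, 3, 3, 4, 7, 7, 8]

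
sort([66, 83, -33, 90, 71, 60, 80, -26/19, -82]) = [-82, -33, -26/19, 60, 66, 71, 80, 83, 90]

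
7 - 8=-1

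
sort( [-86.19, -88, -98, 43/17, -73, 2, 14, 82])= [-98, -88, -86.19, -73, 2, 43/17, 14, 82]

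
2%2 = 0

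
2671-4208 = -1537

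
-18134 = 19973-38107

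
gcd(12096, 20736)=1728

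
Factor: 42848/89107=2^5*13^1*103^1*89107^(-1) 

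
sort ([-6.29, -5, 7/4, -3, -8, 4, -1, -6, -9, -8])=[-9, -8, -8, -6.29, -6, -5, -3, -1, 7/4, 4]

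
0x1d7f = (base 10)7551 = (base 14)2a75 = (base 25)c21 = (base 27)a9i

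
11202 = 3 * 3734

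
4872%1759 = 1354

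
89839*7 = 628873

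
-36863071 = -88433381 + 51570310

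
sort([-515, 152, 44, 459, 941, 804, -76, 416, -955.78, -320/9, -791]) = [-955.78, -791, -515, -76, -320/9, 44, 152, 416, 459, 804, 941]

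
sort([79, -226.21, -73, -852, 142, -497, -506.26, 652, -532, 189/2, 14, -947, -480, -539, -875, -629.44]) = [-947, -875, -852, -629.44, -539, -532, -506.26, -497, -480, -226.21, -73, 14, 79, 189/2, 142, 652]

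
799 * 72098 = 57606302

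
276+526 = 802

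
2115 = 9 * 235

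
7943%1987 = 1982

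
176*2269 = 399344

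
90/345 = 6/23≈0.261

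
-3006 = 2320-5326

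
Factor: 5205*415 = 3^1*5^2*83^1*347^1 = 2160075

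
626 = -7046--7672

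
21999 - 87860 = -65861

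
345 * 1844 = 636180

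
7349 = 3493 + 3856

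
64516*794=51225704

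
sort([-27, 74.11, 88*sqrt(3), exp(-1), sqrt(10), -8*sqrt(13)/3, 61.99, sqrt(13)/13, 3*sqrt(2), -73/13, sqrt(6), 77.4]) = [-27, -8*sqrt(13)/3, -73/13, sqrt(13)/13, exp(-1), sqrt(6), sqrt(10), 3*sqrt(2), 61.99, 74.11, 77.4, 88*sqrt(3)]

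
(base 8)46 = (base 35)13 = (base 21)1h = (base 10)38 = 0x26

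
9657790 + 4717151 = 14374941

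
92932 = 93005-73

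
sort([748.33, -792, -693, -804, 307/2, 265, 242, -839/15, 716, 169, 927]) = [-804, -792, -693, -839/15, 307/2, 169, 242, 265, 716, 748.33, 927]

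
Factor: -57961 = -1*149^1*389^1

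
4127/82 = 50+27/82 ≈ 50.33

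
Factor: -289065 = -1*3^1*5^1*7^1*2753^1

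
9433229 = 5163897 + 4269332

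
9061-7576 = 1485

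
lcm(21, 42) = 42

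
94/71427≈0.00132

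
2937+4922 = 7859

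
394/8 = 197/4 = 49.25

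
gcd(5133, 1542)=3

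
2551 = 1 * 2551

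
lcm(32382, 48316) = 3043908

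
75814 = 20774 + 55040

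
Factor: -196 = -1*2^2*7^2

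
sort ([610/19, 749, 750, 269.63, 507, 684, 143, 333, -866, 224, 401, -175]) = [-866, -175, 610/19, 143, 224, 269.63, 333, 401, 507, 684, 749, 750]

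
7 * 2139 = 14973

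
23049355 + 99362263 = 122411618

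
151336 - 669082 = -517746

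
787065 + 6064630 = 6851695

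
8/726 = 4/363 ≈ 0.0110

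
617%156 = 149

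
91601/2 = 45800 + 1/2 = 45800.50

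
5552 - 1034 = 4518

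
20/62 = 10/31 ≈ 0.323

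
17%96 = 17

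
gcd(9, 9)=9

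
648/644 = 162/161≈1.01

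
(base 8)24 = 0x14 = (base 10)20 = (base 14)16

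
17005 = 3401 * 5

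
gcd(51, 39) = 3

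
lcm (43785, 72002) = 3240090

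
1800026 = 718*2507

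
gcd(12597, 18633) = 3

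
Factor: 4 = 2^2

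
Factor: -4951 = -1*4951^1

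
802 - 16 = 786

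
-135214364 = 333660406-468874770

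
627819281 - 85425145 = 542394136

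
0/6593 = 0 = 0.00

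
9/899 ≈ 0.0100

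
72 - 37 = 35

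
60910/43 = 1416 + 22/43 ≈ 1416.51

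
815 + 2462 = 3277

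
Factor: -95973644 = -1 * 2^2 * 13^1 * 29^1 * 31^1 * 2053^1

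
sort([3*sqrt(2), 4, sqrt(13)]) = [sqrt(13), 4, 3*sqrt(2)]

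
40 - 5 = 35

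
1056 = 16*66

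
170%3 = 2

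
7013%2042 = 887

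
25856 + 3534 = 29390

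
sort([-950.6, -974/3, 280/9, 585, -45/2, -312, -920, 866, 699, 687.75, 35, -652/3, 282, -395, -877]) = [-950.6, -920, -877, -395, -974/3, -312, -652/3, -45/2, 280/9, 35, 282, 585, 687.75, 699, 866]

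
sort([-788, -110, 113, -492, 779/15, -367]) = [-788, -492, -367, -110, 779/15, 113]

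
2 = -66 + 68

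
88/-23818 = -44/11909 ≈ -0.00369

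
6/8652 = 1/1442 ≈ 0.000693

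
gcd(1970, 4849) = 1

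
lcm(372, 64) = 5952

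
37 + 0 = 37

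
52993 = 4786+48207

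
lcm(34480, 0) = 0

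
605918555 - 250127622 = 355790933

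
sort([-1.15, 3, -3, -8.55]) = [-8.55, -3, -1.15, 3]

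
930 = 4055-3125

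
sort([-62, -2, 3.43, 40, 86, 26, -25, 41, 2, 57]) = [-62, -25, -2, 2, 3.43, 26, 40, 41, 57, 86]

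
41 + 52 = 93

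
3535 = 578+2957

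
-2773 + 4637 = 1864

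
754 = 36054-35300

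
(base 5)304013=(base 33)92g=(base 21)118d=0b10011010011011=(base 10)9883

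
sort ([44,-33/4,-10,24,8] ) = [-10,-33/4,8,24,44] 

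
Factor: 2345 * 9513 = 3^2 * 5^1 * 7^2 * 67^1 * 151^1 = 22307985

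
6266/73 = 85 + 61/73 ≈ 85.84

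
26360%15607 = 10753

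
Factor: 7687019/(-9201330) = -1 * 2^(-1) * 3^(-3) * 5^(-1) * 53^(-1) * 89^1 * 643^(-1) * 86371^1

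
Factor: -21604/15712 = -1 * 2^(-3) * 11^1 = -11/8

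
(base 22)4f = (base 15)6d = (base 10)103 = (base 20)53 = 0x67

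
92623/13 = 7124 + 11/13 ≈ 7124.85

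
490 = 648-158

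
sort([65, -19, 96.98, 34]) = [-19, 34, 65, 96.98]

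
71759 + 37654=109413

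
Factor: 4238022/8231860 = 2^ (-1) * 3^1 * 5^ (-1) * 7^ (-1) * 13^ (-1) * 4523^ (-1) * 706337^1 = 2119011/4115930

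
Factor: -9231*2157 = -1*3^2*17^1*181^1*719^1 = -19911267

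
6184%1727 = 1003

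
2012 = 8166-6154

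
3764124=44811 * 84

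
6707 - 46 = 6661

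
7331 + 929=8260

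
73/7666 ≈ 0.00952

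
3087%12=3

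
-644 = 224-868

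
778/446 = 1 + 166/223 ≈ 1.74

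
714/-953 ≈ -0.749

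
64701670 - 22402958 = 42298712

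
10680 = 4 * 2670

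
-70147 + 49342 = -20805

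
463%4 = 3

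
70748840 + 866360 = 71615200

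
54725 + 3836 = 58561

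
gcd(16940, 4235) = 4235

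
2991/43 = 69+24/43 ≈ 69.56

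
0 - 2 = -2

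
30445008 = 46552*654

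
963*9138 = 8799894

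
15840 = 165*96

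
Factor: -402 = -1 * 2^1 * 3^1 * 67^1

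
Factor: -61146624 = -1 * 2^9 * 3^1 * 7^1 * 11^2 * 47^1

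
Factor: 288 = 2^5*3^2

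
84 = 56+28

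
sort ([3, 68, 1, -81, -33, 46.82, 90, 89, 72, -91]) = [-91, -81, -33, 1, 3, 46.82, 68, 72, 89, 90]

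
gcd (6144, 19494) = 6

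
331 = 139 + 192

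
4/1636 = 1/409 ≈ 0.00244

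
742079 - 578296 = 163783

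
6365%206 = 185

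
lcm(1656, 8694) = 34776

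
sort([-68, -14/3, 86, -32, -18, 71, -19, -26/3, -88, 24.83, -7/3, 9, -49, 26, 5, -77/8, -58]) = [-88, -68, -58, -49, -32, -19, -18, -77/8, -26/3, -14/3, -7/3, 5, 9, 24.83, 26, 71, 86]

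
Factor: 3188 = 2^2 * 797^1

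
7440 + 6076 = 13516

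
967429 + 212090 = 1179519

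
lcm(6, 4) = 12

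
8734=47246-38512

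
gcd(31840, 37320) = 40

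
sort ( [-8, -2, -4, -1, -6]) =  [-8, -6, -4, -2, -1]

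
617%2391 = 617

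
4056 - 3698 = 358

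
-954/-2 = 477 = 477.00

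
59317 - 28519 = 30798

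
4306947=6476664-2169717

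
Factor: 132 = 2^2*3^1*11^1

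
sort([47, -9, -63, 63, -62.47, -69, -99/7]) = [-69, -63, -62.47, -99/7, -9, 47, 63]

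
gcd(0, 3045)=3045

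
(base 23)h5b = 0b10001110011111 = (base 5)242434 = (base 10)9119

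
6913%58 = 11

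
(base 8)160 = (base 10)112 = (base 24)4g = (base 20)5c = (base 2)1110000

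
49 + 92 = 141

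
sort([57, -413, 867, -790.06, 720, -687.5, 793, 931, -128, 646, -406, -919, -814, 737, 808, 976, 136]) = [-919, -814, -790.06, -687.5, -413, -406, -128, 57, 136, 646, 720, 737, 793, 808, 867, 931, 976]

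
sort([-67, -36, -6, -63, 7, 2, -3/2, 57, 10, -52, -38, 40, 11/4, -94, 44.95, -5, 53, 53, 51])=[-94, -67, -63, -52, -38, -36, -6, -5, -3/2, 2, 11/4, 7, 10, 40, 44.95, 51, 53, 53, 57]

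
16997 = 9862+7135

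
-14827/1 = -14827 = -14827.00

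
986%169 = 141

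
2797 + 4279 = 7076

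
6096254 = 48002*127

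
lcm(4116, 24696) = 24696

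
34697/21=1652 + 5/21 ≈ 1652.24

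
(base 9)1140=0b1101001110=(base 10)846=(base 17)2fd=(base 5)11341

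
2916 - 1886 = 1030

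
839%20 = 19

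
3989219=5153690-1164471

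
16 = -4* (-4)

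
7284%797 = 111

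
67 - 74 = -7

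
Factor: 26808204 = 2^2 * 3^1 * 2234017^1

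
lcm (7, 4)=28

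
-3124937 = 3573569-6698506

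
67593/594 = 22531/198 ≈ 113.79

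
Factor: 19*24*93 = 2^3*3^2*19^1*31^1 = 42408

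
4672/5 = 934 + 2/5 = 934.40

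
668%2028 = 668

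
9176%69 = 68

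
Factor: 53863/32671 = 37^(-1)*61^1 = 61/37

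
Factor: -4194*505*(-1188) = 2^3*3^5*5^1*11^1*101^1*233^1 = 2516148360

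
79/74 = 1 + 5/74 ≈ 1.07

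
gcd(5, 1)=1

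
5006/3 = 1668+2/3 ≈ 1668.67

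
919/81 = 11+28/81 ≈ 11.35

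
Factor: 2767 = 2767^1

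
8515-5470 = 3045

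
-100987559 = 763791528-864779087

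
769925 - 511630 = 258295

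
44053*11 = 484583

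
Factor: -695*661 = -1*5^1*139^1*661^1 = -459395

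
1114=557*2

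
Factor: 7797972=2^2 * 3^1 * 7^1 * 13^1 * 37^1 * 193^1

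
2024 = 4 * 506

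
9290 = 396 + 8894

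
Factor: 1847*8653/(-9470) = -1*2^(-1)*5^(-1)*17^1*509^1*947^(-1)*1847^1 = -15982091/9470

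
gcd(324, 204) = 12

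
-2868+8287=5419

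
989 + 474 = 1463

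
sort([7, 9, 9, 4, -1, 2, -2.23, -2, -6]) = [-6, -2.23, -2, -1, 2, 4, 7, 9, 9]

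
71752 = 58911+12841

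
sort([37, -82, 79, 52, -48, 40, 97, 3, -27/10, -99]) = [-99, -82, -48, -27/10, 3, 37, 40, 52, 79, 97]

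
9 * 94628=851652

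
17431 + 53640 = 71071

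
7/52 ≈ 0.135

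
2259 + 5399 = 7658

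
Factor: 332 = 2^2*83^1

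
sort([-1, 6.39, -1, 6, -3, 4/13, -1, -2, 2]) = [-3, -2, -1, -1, -1, 4/13, 2, 6, 6.39]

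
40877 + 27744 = 68621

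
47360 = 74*640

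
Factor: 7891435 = 5^1 * 53^1 * 97^1 * 307^1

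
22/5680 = 11/2840 ≈ 0.00387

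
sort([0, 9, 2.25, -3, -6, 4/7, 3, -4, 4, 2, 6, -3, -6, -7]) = [-7, -6, -6, -4, -3, -3, 0, 4/7, 2, 2.25, 3, 4, 6, 9]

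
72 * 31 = 2232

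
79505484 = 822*96722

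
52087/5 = 10417 + 2/5 = 10417.40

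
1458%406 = 240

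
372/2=186=186.00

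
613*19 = 11647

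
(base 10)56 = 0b111000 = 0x38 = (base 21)2e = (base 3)2002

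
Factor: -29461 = -1 * 17^1 * 1733^1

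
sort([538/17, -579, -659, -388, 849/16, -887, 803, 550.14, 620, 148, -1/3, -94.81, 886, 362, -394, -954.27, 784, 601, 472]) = [-954.27, -887, -659, -579, -394, -388, -94.81, -1/3, 538/17, 849/16, 148, 362, 472, 550.14, 601, 620, 784, 803, 886]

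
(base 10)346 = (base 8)532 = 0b101011010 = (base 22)fg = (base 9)424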